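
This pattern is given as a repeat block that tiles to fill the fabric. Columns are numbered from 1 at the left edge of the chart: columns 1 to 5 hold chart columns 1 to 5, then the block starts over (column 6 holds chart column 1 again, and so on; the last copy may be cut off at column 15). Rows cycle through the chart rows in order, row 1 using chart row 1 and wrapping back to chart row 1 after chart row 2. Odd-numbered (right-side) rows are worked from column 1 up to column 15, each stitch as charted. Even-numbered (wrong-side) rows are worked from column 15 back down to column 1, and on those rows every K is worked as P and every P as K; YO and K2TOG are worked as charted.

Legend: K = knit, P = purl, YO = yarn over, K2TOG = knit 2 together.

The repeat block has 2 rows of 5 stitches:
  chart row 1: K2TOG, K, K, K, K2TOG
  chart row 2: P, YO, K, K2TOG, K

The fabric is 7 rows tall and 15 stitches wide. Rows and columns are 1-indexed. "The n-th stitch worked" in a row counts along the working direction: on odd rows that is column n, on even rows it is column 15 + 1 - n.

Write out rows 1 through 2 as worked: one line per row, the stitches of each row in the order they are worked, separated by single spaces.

Rows as worked:
K2TOG K K K K2TOG K2TOG K K K K2TOG K2TOG K K K K2TOG
P K2TOG P YO K P K2TOG P YO K P K2TOG P YO K

Derivation:
Row 1: chart row 1, RS - tile across columns 1-15 and work as-is.
Row 2: chart row 2, WS - tiled (columns 1-15): P YO K K2TOG K P YO K K2TOG K P YO K K2TOG K; work from column 15 back to 1 with K<->P swapped.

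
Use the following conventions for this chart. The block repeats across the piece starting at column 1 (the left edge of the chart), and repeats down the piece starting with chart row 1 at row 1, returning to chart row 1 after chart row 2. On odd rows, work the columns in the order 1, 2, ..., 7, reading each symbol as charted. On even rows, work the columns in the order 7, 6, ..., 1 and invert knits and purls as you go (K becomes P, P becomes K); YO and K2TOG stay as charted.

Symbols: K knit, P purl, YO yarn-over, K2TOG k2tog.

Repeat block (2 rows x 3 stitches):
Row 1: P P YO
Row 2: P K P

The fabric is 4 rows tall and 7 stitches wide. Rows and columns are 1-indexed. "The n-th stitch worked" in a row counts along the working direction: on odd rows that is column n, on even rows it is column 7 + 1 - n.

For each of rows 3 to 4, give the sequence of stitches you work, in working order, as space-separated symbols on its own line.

Rows as worked:
P P YO P P YO P
K K P K K P K

Derivation:
Row 3: chart row 1, RS - tile across columns 1-7 and work as-is.
Row 4: chart row 2, WS - tiled (columns 1-7): P K P P K P P; work from column 7 back to 1 with K<->P swapped.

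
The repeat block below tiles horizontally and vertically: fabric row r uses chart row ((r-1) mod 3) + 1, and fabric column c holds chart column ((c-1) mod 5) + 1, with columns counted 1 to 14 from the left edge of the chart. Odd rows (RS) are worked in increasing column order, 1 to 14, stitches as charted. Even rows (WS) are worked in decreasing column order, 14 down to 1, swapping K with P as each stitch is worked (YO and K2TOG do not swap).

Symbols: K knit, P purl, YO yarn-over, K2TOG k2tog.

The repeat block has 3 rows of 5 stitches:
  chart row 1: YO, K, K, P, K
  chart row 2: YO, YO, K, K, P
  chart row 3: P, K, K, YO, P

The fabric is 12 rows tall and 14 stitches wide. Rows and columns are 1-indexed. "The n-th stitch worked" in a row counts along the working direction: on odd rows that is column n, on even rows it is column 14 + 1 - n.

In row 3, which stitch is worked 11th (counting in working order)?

For row 3: chart row = ((3-1) mod 3) + 1 = 3; this is a RS (odd) row.
Chart row 3 tiled across columns 1-14: P K K YO P P K K YO P P K K YO
RS row: no reversal, no swap; stitch n worked = column n.
The 11th stitch worked is P.

Result:
P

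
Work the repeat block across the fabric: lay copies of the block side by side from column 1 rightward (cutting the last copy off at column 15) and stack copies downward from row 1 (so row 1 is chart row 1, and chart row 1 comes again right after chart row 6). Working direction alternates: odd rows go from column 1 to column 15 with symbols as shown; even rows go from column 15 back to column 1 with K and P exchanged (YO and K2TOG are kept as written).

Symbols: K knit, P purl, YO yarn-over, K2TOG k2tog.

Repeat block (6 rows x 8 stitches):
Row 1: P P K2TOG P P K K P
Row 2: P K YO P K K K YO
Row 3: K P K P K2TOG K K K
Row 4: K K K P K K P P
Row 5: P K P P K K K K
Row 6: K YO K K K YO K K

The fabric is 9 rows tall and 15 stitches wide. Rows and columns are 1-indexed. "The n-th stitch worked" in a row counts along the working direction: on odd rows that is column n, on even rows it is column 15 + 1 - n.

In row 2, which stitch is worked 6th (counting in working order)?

Row 2: (2-1) mod 6 = 1, so use chart row 2. Even row -> WS.
Chart row 2 tiled across columns 1-15: P K YO P K K K YO P K YO P K K K
Wrong side: read the tiled row from column 15 down to 1 and exchange K with P (leave YO, K2TOG).
Row 2 as worked: P P P K YO P K YO P P P K YO P K
The 6th stitch worked is P.

Result:
P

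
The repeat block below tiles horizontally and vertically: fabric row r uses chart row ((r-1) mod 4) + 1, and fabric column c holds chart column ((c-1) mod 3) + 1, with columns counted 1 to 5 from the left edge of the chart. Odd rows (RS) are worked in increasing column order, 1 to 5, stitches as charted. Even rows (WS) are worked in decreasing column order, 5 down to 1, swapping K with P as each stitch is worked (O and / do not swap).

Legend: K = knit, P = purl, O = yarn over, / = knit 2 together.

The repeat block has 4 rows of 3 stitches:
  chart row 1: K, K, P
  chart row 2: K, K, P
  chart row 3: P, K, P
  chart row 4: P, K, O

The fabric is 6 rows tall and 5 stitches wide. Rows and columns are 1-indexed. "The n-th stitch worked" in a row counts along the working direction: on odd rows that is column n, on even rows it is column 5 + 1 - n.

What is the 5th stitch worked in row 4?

Row 4 uses chart row ((4-1) mod 4)+1 = 4. Row 4 is even, so WS.
Chart row 4 tiled across columns 1-5: P K O P K
WS row: flip the tiled sequence (start at column 5) and apply K<->P; O and / stay.
Row 4 as worked: P K O P K
The 5th stitch worked is K.

== STITCH ==
K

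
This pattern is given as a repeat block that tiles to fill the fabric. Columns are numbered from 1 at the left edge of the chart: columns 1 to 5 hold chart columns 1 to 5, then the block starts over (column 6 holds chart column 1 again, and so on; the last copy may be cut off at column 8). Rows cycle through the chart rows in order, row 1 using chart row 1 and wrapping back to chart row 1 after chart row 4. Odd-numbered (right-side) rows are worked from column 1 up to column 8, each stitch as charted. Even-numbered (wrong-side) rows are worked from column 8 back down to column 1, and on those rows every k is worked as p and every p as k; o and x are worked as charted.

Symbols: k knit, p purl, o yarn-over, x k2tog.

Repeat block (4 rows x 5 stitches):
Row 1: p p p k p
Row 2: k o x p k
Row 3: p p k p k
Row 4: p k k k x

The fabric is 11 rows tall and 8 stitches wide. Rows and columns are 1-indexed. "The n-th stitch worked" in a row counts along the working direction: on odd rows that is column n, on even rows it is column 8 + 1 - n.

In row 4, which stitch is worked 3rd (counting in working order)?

Result:
k

Derivation:
Row 4 uses chart row ((4-1) mod 4)+1 = 4. Row 4 is even, so WS.
Chart row 4 tiled across columns 1-8: p k k k x p k k
Wrong side: read the tiled row from column 8 down to 1 and exchange k with p (leave o, x).
Row 4 as worked: p p k x p p p k
The 3rd stitch worked is k.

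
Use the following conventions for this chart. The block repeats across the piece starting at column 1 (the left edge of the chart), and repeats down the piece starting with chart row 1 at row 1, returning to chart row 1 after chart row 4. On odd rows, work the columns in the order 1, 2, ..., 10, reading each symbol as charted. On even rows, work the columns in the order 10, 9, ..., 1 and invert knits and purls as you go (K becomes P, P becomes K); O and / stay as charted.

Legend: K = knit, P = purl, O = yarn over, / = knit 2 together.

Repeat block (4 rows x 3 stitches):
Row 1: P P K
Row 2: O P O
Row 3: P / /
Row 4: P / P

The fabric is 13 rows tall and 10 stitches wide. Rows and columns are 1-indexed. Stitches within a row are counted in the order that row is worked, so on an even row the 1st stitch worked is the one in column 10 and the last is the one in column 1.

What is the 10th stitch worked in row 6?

For row 6: chart row = ((6-1) mod 4) + 1 = 2; this is a WS (even) row.
Chart row 2 tiled across columns 1-10: O P O O P O O P O O
WS: work from column 10 back to column 1 (reverse the tiled row), swapping K<->P (O and / unchanged).
Row 6 as worked: O O K O O K O O K O
The 10th stitch worked is O.

Result:
O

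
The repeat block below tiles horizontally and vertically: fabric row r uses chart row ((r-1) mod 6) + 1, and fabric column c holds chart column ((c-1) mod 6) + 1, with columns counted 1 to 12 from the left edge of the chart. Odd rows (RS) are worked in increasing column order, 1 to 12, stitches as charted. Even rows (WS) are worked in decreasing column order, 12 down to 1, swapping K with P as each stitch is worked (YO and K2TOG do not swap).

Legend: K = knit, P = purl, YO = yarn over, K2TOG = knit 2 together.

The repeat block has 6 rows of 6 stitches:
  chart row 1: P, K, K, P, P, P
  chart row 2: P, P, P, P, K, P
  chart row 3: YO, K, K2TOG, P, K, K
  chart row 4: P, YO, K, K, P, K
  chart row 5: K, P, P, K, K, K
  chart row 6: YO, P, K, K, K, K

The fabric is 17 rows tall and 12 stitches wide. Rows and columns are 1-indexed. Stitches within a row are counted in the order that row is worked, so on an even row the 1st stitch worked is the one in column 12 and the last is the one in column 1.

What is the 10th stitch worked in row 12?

Row 12 uses chart row ((12-1) mod 6)+1 = 6. Row 12 is even, so WS.
Chart row 6 tiled across columns 1-12: YO P K K K K YO P K K K K
Wrong side: read the tiled row from column 12 down to 1 and exchange K with P (leave YO, K2TOG).
Row 12 as worked: P P P P K YO P P P P K YO
The 10th stitch worked is P.

Stitch:
P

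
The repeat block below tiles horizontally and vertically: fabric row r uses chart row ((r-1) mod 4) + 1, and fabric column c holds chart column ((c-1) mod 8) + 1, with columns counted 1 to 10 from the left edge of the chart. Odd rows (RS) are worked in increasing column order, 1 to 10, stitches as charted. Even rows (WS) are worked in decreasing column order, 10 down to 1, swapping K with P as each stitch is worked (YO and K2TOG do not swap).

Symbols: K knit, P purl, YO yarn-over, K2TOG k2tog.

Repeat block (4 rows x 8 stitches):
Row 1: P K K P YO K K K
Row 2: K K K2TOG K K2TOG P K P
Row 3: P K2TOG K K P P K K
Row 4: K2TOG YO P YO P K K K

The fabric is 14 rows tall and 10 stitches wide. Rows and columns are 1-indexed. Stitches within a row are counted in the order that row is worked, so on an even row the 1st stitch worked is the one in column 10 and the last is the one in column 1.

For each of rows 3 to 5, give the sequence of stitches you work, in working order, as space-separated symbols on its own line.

Result:
P K2TOG K K P P K K P K2TOG
YO K2TOG P P P K YO K YO K2TOG
P K K P YO K K K P K

Derivation:
Row 3: chart row 3, RS - tile across columns 1-10 and work as-is.
Row 4: chart row 4, WS - tiled (columns 1-10): K2TOG YO P YO P K K K K2TOG YO; work from column 10 back to 1 with K<->P swapped.
Row 5: chart row 1, RS - tile across columns 1-10 and work as-is.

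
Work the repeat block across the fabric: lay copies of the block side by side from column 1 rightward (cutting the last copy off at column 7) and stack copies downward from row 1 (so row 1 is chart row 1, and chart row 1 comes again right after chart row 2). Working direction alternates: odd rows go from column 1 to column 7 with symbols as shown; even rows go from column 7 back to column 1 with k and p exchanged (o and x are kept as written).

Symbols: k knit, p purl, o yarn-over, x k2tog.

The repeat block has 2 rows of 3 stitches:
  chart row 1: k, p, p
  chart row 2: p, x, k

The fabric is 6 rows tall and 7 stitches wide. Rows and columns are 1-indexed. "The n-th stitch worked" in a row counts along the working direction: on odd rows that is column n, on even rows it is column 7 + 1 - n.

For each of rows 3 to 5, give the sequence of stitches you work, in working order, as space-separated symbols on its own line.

Row 3: chart row 1, RS - tile across columns 1-7 and work as-is.
Row 4: chart row 2, WS - tiled (columns 1-7): p x k p x k p; work from column 7 back to 1 with k<->p swapped.
Row 5: chart row 1, RS - tile across columns 1-7 and work as-is.

== ROWS AS WORKED ==
k p p k p p k
k p x k p x k
k p p k p p k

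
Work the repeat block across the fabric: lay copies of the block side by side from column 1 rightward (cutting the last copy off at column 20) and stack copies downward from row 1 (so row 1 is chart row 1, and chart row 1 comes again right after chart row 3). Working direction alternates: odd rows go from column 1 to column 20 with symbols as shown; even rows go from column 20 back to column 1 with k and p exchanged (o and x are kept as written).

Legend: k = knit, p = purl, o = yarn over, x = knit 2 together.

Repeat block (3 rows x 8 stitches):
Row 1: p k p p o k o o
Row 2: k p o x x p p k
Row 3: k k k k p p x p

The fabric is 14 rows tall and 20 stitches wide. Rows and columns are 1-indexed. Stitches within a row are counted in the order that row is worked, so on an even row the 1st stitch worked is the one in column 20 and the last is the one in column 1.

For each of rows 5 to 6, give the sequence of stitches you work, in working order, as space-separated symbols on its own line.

Row 5: chart row 2, RS - tile across columns 1-20 and work as-is.
Row 6: chart row 3, WS - tiled (columns 1-20): k k k k p p x p k k k k p p x p k k k k; work from column 20 back to 1 with k<->p swapped.

Rows as worked:
k p o x x p p k k p o x x p p k k p o x
p p p p k x k k p p p p k x k k p p p p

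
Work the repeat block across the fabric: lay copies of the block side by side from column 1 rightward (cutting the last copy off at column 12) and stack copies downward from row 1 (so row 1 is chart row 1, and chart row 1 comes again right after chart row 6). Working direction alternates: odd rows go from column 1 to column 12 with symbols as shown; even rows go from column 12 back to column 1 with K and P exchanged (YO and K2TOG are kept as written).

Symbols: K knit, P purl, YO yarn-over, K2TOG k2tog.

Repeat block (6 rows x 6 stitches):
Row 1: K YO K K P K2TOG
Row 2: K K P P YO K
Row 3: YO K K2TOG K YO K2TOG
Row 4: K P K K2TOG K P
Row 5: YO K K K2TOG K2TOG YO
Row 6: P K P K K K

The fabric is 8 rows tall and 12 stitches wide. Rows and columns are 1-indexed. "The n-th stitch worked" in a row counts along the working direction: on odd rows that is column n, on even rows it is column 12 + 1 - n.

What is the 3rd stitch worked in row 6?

Stitch:
P

Derivation:
Row 6: (6-1) mod 6 = 5, so use chart row 6. Even row -> WS.
Chart row 6 tiled across columns 1-12: P K P K K K P K P K K K
Wrong side: read the tiled row from column 12 down to 1 and exchange K with P (leave YO, K2TOG).
Row 6 as worked: P P P K P K P P P K P K
Counting 3 along the worked row gives P.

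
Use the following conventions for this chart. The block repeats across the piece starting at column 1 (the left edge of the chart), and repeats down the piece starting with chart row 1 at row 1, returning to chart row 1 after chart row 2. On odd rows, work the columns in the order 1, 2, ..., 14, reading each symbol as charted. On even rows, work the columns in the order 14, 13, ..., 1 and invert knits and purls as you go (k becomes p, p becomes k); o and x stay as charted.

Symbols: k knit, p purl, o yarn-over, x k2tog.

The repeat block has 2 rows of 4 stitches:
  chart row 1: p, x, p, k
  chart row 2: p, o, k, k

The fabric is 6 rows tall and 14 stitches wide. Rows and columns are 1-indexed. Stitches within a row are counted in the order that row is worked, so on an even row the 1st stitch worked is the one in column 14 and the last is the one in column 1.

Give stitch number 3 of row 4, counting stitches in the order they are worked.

For row 4: chart row = ((4-1) mod 2) + 1 = 2; this is a WS (even) row.
Chart row 2 tiled across columns 1-14: p o k k p o k k p o k k p o
WS row: flip the tiled sequence (start at column 14) and apply k<->p; o and x stay.
Row 4 as worked: o k p p o k p p o k p p o k
Counting 3 along the worked row gives p.

== STITCH ==
p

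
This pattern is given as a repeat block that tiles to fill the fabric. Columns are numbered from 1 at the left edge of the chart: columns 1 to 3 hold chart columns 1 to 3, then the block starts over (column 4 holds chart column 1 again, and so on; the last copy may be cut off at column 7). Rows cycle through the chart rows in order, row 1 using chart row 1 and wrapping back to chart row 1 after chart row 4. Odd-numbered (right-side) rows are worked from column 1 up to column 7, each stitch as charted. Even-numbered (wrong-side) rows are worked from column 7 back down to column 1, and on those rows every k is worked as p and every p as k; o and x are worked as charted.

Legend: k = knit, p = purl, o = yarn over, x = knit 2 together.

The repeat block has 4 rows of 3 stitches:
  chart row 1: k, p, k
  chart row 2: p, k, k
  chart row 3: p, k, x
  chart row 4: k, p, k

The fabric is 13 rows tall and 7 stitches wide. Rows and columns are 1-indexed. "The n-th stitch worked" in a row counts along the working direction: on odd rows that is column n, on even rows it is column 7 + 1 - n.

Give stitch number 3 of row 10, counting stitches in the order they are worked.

Row 10: (10-1) mod 4 = 1, so use chart row 2. Even row -> WS.
Chart row 2 tiled across columns 1-7: p k k p k k p
WS row: flip the tiled sequence (start at column 7) and apply k<->p; o and x stay.
Row 10 as worked: k p p k p p k
Stitch 3 in working order -> p

Stitch:
p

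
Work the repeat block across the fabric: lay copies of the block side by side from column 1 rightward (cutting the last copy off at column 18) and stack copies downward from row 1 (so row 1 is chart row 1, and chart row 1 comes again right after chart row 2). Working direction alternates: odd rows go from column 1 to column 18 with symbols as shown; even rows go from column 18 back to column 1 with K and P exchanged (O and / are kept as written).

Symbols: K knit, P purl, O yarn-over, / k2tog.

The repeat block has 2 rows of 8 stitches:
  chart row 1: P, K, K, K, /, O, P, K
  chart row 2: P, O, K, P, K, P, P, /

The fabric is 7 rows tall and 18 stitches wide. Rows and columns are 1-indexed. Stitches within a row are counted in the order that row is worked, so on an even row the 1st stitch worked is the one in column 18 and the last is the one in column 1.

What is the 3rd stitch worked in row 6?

For row 6: chart row = ((6-1) mod 2) + 1 = 2; this is a WS (even) row.
Chart row 2 tiled across columns 1-18: P O K P K P P / P O K P K P P / P O
WS row: flip the tiled sequence (start at column 18) and apply K<->P; O and / stay.
Row 6 as worked: O K / K K P K P O K / K K P K P O K
Counting 3 along the worked row gives /.

Stitch:
/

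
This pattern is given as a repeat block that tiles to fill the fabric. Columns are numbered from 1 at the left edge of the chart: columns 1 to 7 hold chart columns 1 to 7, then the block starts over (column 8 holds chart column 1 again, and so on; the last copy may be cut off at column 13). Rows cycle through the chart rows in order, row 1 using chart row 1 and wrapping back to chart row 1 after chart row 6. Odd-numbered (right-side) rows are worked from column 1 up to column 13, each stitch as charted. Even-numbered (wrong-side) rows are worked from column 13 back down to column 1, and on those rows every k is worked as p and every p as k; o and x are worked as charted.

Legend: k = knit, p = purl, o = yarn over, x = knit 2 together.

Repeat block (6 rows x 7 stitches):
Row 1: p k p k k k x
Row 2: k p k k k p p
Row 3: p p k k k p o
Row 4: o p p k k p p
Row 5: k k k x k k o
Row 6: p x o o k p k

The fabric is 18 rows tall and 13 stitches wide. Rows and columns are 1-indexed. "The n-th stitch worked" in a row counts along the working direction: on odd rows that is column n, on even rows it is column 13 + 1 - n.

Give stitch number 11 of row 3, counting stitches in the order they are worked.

Stitch:
k

Derivation:
For row 3: chart row = ((3-1) mod 6) + 1 = 3; this is a RS (odd) row.
Chart row 3 tiled across columns 1-13: p p k k k p o p p k k k p
RS: work column 1 to column 13, symbols as charted — the tiled row is the row as worked.
Stitch 11 in working order -> k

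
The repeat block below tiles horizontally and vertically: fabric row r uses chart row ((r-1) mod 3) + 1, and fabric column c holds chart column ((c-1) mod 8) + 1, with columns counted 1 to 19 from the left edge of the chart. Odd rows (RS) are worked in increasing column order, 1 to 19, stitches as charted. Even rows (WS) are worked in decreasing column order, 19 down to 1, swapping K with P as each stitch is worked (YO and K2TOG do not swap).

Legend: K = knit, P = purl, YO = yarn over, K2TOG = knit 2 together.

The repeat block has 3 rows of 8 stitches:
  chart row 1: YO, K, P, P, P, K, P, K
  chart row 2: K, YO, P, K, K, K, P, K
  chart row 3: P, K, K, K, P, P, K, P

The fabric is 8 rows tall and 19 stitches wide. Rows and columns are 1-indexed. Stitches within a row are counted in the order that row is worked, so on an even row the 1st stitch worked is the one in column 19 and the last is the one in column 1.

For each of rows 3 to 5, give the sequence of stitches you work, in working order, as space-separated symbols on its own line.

Row 3: chart row 3, RS - tile across columns 1-19 and work as-is.
Row 4: chart row 1, WS - tiled (columns 1-19): YO K P P P K P K YO K P P P K P K YO K P; work from column 19 back to 1 with K<->P swapped.
Row 5: chart row 2, RS - tile across columns 1-19 and work as-is.

== ROWS AS WORKED ==
P K K K P P K P P K K K P P K P P K K
K P YO P K P K K K P YO P K P K K K P YO
K YO P K K K P K K YO P K K K P K K YO P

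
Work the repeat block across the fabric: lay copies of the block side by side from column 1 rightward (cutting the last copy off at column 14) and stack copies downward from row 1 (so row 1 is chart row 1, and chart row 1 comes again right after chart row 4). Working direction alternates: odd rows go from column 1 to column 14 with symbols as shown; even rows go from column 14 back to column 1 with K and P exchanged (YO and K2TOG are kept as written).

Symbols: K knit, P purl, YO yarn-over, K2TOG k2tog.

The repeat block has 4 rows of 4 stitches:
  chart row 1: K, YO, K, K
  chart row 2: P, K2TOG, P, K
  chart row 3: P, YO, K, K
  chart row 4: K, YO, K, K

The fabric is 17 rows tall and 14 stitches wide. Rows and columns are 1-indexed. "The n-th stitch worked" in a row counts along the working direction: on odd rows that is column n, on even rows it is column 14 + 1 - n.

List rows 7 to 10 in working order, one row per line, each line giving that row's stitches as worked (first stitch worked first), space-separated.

Row 7: chart row 3, RS - tile across columns 1-14 and work as-is.
Row 8: chart row 4, WS - tiled (columns 1-14): K YO K K K YO K K K YO K K K YO; work from column 14 back to 1 with K<->P swapped.
Row 9: chart row 1, RS - tile across columns 1-14 and work as-is.
Row 10: chart row 2, WS - tiled (columns 1-14): P K2TOG P K P K2TOG P K P K2TOG P K P K2TOG; work from column 14 back to 1 with K<->P swapped.

Result:
P YO K K P YO K K P YO K K P YO
YO P P P YO P P P YO P P P YO P
K YO K K K YO K K K YO K K K YO
K2TOG K P K K2TOG K P K K2TOG K P K K2TOG K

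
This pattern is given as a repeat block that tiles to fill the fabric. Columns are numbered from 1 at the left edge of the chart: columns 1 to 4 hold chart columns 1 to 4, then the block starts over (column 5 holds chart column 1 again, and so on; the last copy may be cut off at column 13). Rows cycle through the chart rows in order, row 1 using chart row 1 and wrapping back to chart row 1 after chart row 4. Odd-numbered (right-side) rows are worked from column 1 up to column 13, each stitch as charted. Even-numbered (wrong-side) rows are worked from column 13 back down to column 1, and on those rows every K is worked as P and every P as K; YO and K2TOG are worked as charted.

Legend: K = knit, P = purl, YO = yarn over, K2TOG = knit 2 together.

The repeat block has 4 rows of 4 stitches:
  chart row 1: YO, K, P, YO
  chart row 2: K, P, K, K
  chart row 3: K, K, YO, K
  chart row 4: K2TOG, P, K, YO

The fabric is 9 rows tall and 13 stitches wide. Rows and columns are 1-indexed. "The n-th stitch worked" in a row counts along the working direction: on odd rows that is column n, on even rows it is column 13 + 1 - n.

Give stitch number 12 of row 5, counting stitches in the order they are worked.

For row 5: chart row = ((5-1) mod 4) + 1 = 1; this is a RS (odd) row.
Chart row 1 tiled across columns 1-13: YO K P YO YO K P YO YO K P YO YO
RS row: no reversal, no swap; stitch n worked = column n.
Counting 12 along the worked row gives YO.

Result:
YO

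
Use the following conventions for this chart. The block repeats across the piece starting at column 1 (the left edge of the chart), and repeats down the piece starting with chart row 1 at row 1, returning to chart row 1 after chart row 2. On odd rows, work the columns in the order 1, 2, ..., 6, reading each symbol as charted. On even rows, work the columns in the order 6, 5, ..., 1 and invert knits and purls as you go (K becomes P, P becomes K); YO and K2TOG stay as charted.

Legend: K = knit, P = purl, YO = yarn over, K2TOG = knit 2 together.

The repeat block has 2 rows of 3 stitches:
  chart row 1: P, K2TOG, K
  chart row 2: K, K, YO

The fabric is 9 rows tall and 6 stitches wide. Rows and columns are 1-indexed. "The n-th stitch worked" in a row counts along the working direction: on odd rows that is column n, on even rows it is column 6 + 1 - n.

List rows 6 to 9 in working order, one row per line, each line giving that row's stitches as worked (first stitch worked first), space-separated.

Rows as worked:
YO P P YO P P
P K2TOG K P K2TOG K
YO P P YO P P
P K2TOG K P K2TOG K

Derivation:
Row 6: chart row 2, WS - tiled (columns 1-6): K K YO K K YO; work from column 6 back to 1 with K<->P swapped.
Row 7: chart row 1, RS - tile across columns 1-6 and work as-is.
Row 8: chart row 2, WS - tiled (columns 1-6): K K YO K K YO; work from column 6 back to 1 with K<->P swapped.
Row 9: chart row 1, RS - tile across columns 1-6 and work as-is.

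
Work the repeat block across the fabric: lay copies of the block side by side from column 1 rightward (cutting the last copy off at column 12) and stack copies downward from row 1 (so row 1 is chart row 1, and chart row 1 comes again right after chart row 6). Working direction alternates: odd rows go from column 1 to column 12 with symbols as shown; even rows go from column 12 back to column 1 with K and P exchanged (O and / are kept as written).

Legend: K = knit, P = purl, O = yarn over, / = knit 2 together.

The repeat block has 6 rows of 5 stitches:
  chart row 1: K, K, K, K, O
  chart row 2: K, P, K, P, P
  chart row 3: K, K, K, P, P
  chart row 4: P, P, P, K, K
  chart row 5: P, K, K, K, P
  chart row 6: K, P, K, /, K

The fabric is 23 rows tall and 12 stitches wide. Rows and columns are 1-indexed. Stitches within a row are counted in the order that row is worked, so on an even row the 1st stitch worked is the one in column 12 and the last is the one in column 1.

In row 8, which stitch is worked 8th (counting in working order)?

Row 8: (8-1) mod 6 = 1, so use chart row 2. Even row -> WS.
Chart row 2 tiled across columns 1-12: K P K P P K P K P P K P
WS: work from column 12 back to column 1 (reverse the tiled row), swapping K<->P (O and / unchanged).
Row 8 as worked: K P K K P K P K K P K P
The 8th stitch worked is K.

Result:
K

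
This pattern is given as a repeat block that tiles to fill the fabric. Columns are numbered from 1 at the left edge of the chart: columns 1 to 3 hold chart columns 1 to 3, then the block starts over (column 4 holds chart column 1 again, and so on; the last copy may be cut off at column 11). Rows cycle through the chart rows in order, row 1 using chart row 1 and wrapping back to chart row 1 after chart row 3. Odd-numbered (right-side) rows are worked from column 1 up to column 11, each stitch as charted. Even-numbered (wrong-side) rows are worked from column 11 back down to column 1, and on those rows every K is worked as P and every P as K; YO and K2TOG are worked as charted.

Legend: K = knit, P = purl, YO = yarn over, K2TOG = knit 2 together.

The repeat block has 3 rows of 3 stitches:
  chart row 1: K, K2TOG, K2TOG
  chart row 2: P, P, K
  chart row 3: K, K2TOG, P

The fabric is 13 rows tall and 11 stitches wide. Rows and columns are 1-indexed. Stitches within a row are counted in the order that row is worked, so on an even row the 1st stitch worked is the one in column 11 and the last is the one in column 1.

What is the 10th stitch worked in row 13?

Result:
K

Derivation:
Row 13 uses chart row ((13-1) mod 3)+1 = 1. Row 13 is odd, so RS.
Chart row 1 tiled across columns 1-11: K K2TOG K2TOG K K2TOG K2TOG K K2TOG K2TOG K K2TOG
RS: work column 1 to column 11, symbols as charted — the tiled row is the row as worked.
Stitch 10 in working order -> K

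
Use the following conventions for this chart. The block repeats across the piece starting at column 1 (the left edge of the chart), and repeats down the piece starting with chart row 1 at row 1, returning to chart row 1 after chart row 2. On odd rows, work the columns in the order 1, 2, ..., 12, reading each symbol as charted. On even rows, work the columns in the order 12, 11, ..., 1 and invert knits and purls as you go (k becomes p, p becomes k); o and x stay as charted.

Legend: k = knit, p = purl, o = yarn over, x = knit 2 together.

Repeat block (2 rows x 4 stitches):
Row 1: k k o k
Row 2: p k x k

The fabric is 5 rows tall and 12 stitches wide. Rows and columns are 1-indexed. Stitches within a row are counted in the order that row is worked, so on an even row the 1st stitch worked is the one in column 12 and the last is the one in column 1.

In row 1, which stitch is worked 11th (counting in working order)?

Row 1 uses chart row ((1-1) mod 2)+1 = 1. Row 1 is odd, so RS.
Chart row 1 tiled across columns 1-12: k k o k k k o k k k o k
Right side: take the tiled row as-is (worked left to right from column 1).
Counting 11 along the worked row gives o.

Result:
o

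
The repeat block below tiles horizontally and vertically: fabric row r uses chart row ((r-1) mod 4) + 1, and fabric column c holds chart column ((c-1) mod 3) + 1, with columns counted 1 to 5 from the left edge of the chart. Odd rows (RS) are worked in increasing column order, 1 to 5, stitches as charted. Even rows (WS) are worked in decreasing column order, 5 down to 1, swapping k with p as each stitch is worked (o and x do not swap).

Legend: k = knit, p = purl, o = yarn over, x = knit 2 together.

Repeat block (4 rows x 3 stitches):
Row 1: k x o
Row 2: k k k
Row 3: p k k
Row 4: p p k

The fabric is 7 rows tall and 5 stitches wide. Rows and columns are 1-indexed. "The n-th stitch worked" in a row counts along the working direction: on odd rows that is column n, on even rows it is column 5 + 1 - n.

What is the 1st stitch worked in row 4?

Row 4: (4-1) mod 4 = 3, so use chart row 4. Even row -> WS.
Chart row 4 tiled across columns 1-5: p p k p p
WS row: flip the tiled sequence (start at column 5) and apply k<->p; o and x stay.
Row 4 as worked: k k p k k
Stitch 1 in working order -> k

== STITCH ==
k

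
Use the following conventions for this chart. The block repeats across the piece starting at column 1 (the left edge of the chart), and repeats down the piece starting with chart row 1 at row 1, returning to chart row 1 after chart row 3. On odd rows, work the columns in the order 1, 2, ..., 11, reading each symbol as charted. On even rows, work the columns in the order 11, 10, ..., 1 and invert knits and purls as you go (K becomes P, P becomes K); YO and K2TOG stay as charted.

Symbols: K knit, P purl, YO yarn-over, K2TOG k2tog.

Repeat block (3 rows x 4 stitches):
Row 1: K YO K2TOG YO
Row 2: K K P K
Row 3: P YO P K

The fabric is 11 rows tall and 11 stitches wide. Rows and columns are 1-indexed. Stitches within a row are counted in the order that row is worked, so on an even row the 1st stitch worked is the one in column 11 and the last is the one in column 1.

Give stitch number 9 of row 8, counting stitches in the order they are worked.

Row 8: (8-1) mod 3 = 1, so use chart row 2. Even row -> WS.
Chart row 2 tiled across columns 1-11: K K P K K K P K K K P
WS: work from column 11 back to column 1 (reverse the tiled row), swapping K<->P (YO and K2TOG unchanged).
Row 8 as worked: K P P P K P P P K P P
Counting 9 along the worked row gives K.

== STITCH ==
K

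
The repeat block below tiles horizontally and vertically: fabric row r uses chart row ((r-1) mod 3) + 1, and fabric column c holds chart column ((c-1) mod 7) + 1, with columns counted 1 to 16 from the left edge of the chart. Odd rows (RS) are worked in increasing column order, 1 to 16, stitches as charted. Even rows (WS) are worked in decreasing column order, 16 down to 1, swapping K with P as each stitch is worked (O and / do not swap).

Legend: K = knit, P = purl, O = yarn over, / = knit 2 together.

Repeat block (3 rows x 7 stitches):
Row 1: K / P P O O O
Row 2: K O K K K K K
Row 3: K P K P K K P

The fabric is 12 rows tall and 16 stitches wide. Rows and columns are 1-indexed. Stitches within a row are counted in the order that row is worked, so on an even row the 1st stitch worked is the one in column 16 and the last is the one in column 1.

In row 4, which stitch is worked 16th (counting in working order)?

Row 4: (4-1) mod 3 = 0, so use chart row 1. Even row -> WS.
Chart row 1 tiled across columns 1-16: K / P P O O O K / P P O O O K /
WS: work from column 16 back to column 1 (reverse the tiled row), swapping K<->P (O and / unchanged).
Row 4 as worked: / P O O O K K / P O O O K K / P
Counting 16 along the worked row gives P.

Stitch:
P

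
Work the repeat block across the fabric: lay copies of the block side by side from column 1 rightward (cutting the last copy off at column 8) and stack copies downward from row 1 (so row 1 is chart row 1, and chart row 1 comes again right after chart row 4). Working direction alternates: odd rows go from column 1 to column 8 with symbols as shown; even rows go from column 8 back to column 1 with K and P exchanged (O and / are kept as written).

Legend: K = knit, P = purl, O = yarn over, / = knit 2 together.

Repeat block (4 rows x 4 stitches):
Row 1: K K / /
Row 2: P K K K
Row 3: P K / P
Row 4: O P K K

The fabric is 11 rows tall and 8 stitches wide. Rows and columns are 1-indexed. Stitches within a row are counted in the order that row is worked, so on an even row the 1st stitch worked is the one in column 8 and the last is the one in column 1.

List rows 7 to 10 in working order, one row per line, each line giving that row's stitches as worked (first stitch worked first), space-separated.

== ROWS AS WORKED ==
P K / P P K / P
P P K O P P K O
K K / / K K / /
P P P K P P P K

Derivation:
Row 7: chart row 3, RS - tile across columns 1-8 and work as-is.
Row 8: chart row 4, WS - tiled (columns 1-8): O P K K O P K K; work from column 8 back to 1 with K<->P swapped.
Row 9: chart row 1, RS - tile across columns 1-8 and work as-is.
Row 10: chart row 2, WS - tiled (columns 1-8): P K K K P K K K; work from column 8 back to 1 with K<->P swapped.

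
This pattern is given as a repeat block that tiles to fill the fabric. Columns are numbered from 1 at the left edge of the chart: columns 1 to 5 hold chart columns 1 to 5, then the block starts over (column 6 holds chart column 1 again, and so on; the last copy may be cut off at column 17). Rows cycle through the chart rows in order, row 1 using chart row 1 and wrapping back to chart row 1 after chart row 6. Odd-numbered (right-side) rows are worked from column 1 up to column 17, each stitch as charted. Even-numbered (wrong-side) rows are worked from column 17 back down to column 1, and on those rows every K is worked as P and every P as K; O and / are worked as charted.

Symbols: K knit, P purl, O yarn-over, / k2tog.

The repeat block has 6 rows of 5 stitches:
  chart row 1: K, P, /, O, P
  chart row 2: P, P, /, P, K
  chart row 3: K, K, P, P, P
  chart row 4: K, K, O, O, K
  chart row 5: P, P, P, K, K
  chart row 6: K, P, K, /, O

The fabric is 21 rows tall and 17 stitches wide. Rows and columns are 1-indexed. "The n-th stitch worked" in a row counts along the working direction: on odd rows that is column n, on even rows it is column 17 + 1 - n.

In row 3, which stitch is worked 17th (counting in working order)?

Result:
K

Derivation:
For row 3: chart row = ((3-1) mod 6) + 1 = 3; this is a RS (odd) row.
Chart row 3 tiled across columns 1-17: K K P P P K K P P P K K P P P K K
RS row: no reversal, no swap; stitch n worked = column n.
Stitch 17 in working order -> K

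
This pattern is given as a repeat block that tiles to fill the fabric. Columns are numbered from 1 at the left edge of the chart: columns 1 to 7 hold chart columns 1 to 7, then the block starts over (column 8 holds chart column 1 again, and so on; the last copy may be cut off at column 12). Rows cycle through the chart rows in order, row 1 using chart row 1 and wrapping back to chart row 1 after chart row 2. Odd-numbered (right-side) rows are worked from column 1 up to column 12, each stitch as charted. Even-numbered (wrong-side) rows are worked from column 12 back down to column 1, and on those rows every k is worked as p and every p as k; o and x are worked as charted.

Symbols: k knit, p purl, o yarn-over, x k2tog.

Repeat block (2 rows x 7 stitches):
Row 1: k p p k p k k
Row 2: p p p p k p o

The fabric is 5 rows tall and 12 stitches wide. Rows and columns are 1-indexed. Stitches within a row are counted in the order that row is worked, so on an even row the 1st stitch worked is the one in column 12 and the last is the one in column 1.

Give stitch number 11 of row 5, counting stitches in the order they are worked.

Row 5: (5-1) mod 2 = 0, so use chart row 1. Odd row -> RS.
Chart row 1 tiled across columns 1-12: k p p k p k k k p p k p
RS: work column 1 to column 12, symbols as charted — the tiled row is the row as worked.
Counting 11 along the worked row gives k.

== STITCH ==
k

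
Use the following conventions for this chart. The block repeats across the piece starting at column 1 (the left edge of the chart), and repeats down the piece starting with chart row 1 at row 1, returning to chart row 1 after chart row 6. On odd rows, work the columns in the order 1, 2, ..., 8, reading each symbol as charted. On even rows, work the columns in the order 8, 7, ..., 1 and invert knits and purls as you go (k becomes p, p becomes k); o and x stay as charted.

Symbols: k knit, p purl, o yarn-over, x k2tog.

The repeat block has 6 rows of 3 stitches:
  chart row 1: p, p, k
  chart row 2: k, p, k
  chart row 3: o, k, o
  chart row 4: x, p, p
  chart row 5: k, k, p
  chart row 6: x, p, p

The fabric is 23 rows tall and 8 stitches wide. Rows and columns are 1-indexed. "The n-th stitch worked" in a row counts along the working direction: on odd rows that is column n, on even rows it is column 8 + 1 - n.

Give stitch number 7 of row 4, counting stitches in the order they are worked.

== STITCH ==
k

Derivation:
Row 4 uses chart row ((4-1) mod 6)+1 = 4. Row 4 is even, so WS.
Chart row 4 tiled across columns 1-8: x p p x p p x p
Wrong side: read the tiled row from column 8 down to 1 and exchange k with p (leave o, x).
Row 4 as worked: k x k k x k k x
The 7th stitch worked is k.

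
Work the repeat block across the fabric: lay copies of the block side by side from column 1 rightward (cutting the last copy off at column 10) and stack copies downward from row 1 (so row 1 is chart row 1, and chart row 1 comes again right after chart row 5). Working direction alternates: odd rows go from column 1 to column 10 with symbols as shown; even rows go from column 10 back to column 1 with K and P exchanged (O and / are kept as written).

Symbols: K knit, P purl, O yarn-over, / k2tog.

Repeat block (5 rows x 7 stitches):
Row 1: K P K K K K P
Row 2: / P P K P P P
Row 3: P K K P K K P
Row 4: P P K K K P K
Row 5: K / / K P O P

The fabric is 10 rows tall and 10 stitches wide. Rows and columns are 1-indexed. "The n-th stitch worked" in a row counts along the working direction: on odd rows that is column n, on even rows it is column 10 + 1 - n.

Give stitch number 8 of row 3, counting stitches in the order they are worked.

== STITCH ==
P

Derivation:
Row 3 uses chart row ((3-1) mod 5)+1 = 3. Row 3 is odd, so RS.
Chart row 3 tiled across columns 1-10: P K K P K K P P K K
RS: work column 1 to column 10, symbols as charted — the tiled row is the row as worked.
The 8th stitch worked is P.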